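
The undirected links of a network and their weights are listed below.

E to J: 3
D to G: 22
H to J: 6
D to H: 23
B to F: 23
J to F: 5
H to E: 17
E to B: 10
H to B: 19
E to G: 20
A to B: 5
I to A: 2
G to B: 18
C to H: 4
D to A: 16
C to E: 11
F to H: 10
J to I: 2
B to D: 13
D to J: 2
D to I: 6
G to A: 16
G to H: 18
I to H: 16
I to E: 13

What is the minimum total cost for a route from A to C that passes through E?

Shortest A→E: A–I–J–E = 7
Best E to C: E–C costing 11
Total via E: 7 + 11 = 18.

18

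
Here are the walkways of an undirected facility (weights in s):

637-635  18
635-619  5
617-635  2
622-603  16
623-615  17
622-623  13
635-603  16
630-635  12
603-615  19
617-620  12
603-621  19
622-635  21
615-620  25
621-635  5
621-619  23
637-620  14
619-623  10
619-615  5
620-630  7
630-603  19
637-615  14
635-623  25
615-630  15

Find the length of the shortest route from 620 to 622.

Running Dijkstra from 620:
620: 0
630: 7  (via 620)
617: 12  (via 620)
637: 14  (via 620)
635: 14  (via 617)
621: 19  (via 635)
619: 19  (via 635)
615: 22  (via 630)
603: 26  (via 630)
623: 29  (via 619)
622: 35  (via 635)
Shortest route: 620 → 617 → 635 → 622 = 35 s.

35 s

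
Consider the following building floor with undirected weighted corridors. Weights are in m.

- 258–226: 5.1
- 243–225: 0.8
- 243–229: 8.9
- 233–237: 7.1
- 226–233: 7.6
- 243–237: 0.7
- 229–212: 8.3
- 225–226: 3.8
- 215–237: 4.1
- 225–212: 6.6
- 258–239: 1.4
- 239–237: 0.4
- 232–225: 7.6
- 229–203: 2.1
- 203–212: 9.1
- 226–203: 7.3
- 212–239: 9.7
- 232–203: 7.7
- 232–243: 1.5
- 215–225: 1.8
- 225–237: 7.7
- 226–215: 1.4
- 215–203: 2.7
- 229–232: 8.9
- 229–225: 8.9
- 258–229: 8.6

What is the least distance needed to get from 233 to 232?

9.3 m

Settle nodes by increasing distance from 233:
233: 0
237: 7.1  (via 233)
239: 7.5  (via 237)
226: 7.6  (via 233)
243: 7.8  (via 237)
225: 8.6  (via 243)
258: 8.9  (via 239)
215: 9  (via 226)
232: 9.3  (via 243)
Shortest route: 233–237–243–232 = 9.3 m.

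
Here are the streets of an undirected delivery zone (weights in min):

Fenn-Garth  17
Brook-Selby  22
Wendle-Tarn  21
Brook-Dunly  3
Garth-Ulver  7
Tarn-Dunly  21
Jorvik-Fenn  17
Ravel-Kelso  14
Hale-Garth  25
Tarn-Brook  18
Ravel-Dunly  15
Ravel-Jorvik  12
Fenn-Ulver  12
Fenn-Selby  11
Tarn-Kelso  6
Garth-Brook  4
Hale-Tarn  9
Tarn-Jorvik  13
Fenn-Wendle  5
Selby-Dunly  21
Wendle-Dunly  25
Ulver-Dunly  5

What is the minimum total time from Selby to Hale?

Settle nodes by increasing distance from Selby:
Selby: 0
Fenn: 11  (via Selby)
Wendle: 16  (via Fenn)
Dunly: 21  (via Selby)
Brook: 22  (via Selby)
Ulver: 23  (via Fenn)
Garth: 26  (via Brook)
Jorvik: 28  (via Fenn)
Ravel: 36  (via Dunly)
Tarn: 37  (via Wendle)
Kelso: 43  (via Tarn)
Hale: 46  (via Tarn)
Shortest route: Selby → Fenn → Wendle → Tarn → Hale = 46 min.

46 min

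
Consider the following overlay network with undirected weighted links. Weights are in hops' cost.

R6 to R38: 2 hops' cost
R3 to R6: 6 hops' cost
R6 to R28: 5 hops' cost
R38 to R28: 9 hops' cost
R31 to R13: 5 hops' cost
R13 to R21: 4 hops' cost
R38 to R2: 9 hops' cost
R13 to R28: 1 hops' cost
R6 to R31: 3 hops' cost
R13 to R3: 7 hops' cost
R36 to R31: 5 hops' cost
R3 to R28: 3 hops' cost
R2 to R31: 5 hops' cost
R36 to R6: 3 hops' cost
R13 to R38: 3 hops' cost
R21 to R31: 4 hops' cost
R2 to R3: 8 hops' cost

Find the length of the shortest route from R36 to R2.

10 hops' cost

Settle nodes by increasing distance from R36:
R36: 0
R6: 3  (via R36)
R31: 5  (via R36)
R38: 5  (via R6)
R13: 8  (via R38)
R28: 8  (via R6)
R21: 9  (via R31)
R3: 9  (via R6)
R2: 10  (via R31)
Shortest route: R36 → R31 → R2 = 10 hops' cost.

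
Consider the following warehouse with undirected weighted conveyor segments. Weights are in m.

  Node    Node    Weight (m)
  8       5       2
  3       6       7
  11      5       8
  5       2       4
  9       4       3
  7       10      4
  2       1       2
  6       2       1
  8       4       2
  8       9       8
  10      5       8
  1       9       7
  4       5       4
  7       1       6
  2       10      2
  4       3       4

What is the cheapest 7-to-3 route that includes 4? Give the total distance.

Best 7 to 4: 7–10–2–5–4 costing 14
Best 4 to 3: 4–3 costing 4
Total via 4: 14 + 4 = 18 m.

18 m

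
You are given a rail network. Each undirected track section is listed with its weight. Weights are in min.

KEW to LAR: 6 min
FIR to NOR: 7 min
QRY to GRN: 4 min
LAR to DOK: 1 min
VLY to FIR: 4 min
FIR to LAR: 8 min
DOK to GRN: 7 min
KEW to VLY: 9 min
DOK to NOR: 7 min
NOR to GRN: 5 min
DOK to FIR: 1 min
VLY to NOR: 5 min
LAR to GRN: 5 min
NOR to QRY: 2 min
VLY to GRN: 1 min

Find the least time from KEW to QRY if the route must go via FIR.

Shortest KEW→FIR: KEW → LAR → DOK → FIR = 8
Shortest FIR→QRY: FIR → VLY → GRN → QRY = 9
Total via FIR: 8 + 9 = 17 min.

17 min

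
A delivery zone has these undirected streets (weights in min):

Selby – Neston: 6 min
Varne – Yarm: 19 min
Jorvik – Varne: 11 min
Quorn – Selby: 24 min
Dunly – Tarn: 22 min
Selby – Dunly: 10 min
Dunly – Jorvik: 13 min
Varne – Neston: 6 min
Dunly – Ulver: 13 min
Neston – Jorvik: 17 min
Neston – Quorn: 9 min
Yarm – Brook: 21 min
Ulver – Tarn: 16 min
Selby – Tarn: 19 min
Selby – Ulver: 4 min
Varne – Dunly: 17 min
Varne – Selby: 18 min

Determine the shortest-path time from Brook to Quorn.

Shortest distances from Brook:
Brook: 0
Yarm: 21  (via Brook)
Varne: 40  (via Yarm)
Neston: 46  (via Varne)
Jorvik: 51  (via Varne)
Selby: 52  (via Neston)
Quorn: 55  (via Neston)
Shortest route: Brook–Yarm–Varne–Neston–Quorn = 55 min.

55 min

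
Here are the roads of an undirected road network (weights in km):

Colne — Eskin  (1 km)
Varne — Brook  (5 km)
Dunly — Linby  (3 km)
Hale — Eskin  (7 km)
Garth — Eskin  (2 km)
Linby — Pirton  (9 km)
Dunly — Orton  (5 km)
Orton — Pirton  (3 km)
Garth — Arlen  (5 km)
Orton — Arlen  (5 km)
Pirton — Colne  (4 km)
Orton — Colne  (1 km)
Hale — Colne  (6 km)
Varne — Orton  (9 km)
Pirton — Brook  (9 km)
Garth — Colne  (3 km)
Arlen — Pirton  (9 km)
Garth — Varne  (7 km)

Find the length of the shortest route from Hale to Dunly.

Candidate routes:
Hale–Colne–Orton–Dunly: 6+1+5 = 12
Hale–Eskin–Garth–Colne–Orton–Dunly: 7+2+3+1+5 = 18
Hale–Eskin–Colne–Orton–Dunly: 7+1+1+5 = 14
Hale–Colne–Pirton–Orton–Dunly: 6+4+3+5 = 18
Cheapest is Hale–Colne–Orton–Dunly at 12 km.

12 km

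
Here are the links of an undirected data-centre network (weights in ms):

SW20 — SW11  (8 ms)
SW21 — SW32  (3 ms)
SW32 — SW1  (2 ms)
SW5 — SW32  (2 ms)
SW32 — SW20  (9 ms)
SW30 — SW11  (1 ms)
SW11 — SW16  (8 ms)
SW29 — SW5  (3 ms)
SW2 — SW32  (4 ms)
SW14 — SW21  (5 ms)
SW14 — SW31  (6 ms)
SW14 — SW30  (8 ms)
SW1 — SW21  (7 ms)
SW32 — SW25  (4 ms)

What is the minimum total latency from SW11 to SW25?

Running Dijkstra from SW11:
SW11: 0
SW30: 1  (via SW11)
SW16: 8  (via SW11)
SW20: 8  (via SW11)
SW14: 9  (via SW30)
SW21: 14  (via SW14)
SW31: 15  (via SW14)
SW32: 17  (via SW20)
SW5: 19  (via SW32)
SW1: 19  (via SW32)
SW25: 21  (via SW32)
Shortest route: SW11–SW20–SW32–SW25 = 21 ms.

21 ms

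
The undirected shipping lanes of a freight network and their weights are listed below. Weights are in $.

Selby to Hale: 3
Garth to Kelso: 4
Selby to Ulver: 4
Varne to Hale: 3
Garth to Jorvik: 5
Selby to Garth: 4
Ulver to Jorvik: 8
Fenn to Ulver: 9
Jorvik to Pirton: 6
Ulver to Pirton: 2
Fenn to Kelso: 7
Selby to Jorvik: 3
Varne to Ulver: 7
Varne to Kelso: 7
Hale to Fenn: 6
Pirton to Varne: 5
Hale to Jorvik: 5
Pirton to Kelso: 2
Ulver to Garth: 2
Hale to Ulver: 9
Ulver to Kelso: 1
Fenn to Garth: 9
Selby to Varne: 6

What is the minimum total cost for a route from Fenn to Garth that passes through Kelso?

Best Fenn to Kelso: Fenn → Kelso costing 7
Best Kelso to Garth: Kelso → Ulver → Garth costing 3
Total via Kelso: 7 + 3 = $10.

$10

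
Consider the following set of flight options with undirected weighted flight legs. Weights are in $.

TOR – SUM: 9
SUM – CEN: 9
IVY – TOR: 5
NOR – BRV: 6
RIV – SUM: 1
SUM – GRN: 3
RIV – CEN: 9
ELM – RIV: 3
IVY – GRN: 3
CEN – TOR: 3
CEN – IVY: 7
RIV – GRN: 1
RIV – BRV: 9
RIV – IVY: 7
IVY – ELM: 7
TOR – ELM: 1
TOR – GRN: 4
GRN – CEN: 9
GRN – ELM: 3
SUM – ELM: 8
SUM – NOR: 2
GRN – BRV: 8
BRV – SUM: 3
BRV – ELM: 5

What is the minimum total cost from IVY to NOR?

Compare a few routes:
IVY → GRN → SUM → NOR: 3+3+2 = 8
IVY → GRN → RIV → SUM → NOR: 3+1+1+2 = 7
IVY → TOR → ELM → RIV → SUM → NOR: 5+1+3+1+2 = 12
IVY → RIV → SUM → NOR: 7+1+2 = 10
The minimum is $7 via IVY → GRN → RIV → SUM → NOR.

$7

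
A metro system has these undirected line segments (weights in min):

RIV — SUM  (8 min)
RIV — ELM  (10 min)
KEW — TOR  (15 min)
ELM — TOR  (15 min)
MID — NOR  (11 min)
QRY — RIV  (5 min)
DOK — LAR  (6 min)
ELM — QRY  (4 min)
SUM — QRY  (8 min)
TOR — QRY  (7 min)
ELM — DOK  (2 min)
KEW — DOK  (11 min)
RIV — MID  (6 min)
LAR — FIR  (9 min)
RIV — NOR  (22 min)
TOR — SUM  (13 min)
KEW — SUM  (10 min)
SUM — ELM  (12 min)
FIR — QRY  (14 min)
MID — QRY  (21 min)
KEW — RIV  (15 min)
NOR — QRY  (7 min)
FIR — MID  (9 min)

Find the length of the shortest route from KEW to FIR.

26 min

Enumerating some paths:
KEW–DOK–LAR–FIR: 11+6+9 = 26
KEW–RIV–MID–FIR: 15+6+9 = 30
KEW–DOK–ELM–QRY–FIR: 11+2+4+14 = 31
Cheapest is KEW–DOK–LAR–FIR at 26 min.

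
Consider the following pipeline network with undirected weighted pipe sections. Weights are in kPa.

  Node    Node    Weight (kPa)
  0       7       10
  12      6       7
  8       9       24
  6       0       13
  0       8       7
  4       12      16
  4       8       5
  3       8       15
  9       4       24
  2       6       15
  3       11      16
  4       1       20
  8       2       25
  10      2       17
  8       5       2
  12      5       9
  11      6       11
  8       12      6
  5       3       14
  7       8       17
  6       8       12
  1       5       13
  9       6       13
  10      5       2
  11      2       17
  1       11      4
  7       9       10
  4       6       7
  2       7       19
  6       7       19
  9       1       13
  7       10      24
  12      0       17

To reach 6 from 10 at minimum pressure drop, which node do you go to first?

5

Candidate routes:
10 - 5 - 8 - 12 - 6: 2+2+6+7 = 17
10 - 5 - 8 - 6: 2+2+12 = 16
Cheapest is 10 - 5 - 8 - 6 at 16 kPa.
So from 10 the first move is to 5.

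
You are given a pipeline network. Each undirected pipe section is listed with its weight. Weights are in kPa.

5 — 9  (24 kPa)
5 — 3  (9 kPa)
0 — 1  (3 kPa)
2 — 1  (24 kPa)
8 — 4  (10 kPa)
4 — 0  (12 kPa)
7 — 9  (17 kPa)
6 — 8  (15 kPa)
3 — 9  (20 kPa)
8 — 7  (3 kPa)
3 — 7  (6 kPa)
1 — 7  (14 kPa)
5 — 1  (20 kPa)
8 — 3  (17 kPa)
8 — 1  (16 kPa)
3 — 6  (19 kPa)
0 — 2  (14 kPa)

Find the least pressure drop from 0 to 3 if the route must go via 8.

Best 0 to 8: 0–1–8 costing 19
Shortest 8→3: 8–7–3 = 9
Total via 8: 19 + 9 = 28 kPa.

28 kPa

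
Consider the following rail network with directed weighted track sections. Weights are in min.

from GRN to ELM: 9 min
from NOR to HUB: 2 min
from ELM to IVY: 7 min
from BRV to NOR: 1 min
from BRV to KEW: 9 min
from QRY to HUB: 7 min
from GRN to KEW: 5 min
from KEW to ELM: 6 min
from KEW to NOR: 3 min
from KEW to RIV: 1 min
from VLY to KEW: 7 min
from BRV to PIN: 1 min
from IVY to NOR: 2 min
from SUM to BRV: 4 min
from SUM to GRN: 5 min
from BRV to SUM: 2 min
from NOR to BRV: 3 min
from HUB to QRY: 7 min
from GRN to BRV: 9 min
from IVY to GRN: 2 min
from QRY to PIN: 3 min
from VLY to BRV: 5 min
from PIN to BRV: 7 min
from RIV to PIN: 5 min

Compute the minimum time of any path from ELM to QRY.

Compare a few routes:
ELM - IVY - GRN - KEW - RIV - PIN - BRV - NOR - HUB - QRY: 7+2+5+1+5+7+1+2+7 = 37
ELM - IVY - GRN - BRV - NOR - HUB - QRY: 7+2+9+1+2+7 = 28
ELM - IVY - GRN - KEW - NOR - HUB - QRY: 7+2+5+3+2+7 = 26
ELM - IVY - NOR - HUB - QRY: 7+2+2+7 = 18
Cheapest is ELM - IVY - NOR - HUB - QRY at 18 min.

18 min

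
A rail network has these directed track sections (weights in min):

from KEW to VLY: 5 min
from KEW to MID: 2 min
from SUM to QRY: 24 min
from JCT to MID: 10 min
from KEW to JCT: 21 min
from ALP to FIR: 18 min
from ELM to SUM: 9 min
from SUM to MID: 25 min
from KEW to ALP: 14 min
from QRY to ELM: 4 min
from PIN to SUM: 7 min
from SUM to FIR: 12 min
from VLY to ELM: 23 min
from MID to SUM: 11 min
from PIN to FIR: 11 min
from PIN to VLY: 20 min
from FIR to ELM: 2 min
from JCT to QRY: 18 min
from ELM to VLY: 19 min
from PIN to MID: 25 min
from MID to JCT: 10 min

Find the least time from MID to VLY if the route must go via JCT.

51 min

Best MID to JCT: MID–JCT costing 10
Best JCT to VLY: JCT–QRY–ELM–VLY costing 41
Total via JCT: 10 + 41 = 51 min.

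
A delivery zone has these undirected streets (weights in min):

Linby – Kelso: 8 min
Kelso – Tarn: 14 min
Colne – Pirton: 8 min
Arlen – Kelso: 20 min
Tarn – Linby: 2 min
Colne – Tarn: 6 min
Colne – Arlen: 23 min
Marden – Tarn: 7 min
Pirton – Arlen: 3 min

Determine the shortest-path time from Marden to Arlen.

24 min

Candidate routes:
Marden–Tarn–Colne–Arlen: 7+6+23 = 36
Marden–Tarn–Colne–Pirton–Arlen: 7+6+8+3 = 24
The minimum is 24 min via Marden–Tarn–Colne–Pirton–Arlen.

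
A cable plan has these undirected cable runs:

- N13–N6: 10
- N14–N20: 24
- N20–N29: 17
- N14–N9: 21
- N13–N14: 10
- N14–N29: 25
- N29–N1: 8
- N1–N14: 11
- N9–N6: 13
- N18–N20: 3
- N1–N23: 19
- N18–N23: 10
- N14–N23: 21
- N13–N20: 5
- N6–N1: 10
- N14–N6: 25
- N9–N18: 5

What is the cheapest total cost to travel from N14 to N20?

15

Enumerating some paths:
N14 → N13 → N20: 10+5 = 15
N14 → N20: 24 = 24
N14 → N9 → N18 → N20: 21+5+3 = 29
Cheapest is N14 → N13 → N20 at 15.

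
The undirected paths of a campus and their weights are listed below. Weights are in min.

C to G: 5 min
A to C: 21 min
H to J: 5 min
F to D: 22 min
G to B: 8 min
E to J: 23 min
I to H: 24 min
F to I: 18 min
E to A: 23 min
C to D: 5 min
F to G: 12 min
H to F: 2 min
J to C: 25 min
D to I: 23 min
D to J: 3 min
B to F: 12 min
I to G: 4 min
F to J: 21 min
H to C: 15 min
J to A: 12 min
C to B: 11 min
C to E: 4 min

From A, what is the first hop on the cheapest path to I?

Candidate routes:
A - J - D - C - G - I: 12+3+5+5+4 = 29
A - J - H - F - G - I: 12+5+2+12+4 = 35
A - C - G - I: 21+5+4 = 30
Cheapest is A - J - D - C - G - I at 29 min.
So from A the first move is to J.

J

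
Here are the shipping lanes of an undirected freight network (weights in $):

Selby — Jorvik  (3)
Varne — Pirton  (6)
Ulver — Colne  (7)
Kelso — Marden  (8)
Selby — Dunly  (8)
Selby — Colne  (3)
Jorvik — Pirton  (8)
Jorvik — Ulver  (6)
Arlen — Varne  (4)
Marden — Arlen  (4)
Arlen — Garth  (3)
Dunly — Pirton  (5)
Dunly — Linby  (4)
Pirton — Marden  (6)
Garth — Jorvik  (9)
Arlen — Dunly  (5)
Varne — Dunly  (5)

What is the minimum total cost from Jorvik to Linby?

Candidate routes:
Jorvik - Pirton - Dunly - Linby: 8+5+4 = 17
Jorvik - Selby - Dunly - Linby: 3+8+4 = 15
Jorvik - Garth - Arlen - Dunly - Linby: 9+3+5+4 = 21
The minimum is $15 via Jorvik - Selby - Dunly - Linby.

$15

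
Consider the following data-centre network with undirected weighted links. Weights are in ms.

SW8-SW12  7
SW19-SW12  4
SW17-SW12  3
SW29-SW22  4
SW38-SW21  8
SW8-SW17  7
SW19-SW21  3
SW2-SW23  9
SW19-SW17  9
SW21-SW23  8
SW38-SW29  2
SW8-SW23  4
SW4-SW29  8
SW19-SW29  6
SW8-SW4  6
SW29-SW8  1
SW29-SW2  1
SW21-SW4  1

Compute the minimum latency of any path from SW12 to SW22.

12 ms

Candidate routes:
SW12 - SW8 - SW29 - SW22: 7+1+4 = 12
SW12 - SW17 - SW8 - SW29 - SW22: 3+7+1+4 = 15
SW12 - SW19 - SW29 - SW22: 4+6+4 = 14
The minimum is 12 ms via SW12 - SW8 - SW29 - SW22.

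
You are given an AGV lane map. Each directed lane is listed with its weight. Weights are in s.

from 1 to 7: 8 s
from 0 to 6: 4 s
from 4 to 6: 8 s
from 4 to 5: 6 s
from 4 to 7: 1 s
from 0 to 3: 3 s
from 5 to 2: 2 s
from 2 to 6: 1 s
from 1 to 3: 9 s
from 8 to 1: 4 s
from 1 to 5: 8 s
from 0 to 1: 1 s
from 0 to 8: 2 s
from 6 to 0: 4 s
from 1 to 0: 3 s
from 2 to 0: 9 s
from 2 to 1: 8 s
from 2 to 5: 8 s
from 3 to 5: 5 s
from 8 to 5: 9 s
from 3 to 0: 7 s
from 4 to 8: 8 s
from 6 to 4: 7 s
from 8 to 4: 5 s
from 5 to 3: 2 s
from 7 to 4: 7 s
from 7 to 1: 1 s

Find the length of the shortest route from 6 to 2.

Enumerating some paths:
6–0–3–5–2: 4+3+5+2 = 14
6–4–5–2: 7+6+2 = 15
6–0–1–5–2: 4+1+8+2 = 15
6–0–8–5–2: 4+2+9+2 = 17
The minimum is 14 s via 6–0–3–5–2.

14 s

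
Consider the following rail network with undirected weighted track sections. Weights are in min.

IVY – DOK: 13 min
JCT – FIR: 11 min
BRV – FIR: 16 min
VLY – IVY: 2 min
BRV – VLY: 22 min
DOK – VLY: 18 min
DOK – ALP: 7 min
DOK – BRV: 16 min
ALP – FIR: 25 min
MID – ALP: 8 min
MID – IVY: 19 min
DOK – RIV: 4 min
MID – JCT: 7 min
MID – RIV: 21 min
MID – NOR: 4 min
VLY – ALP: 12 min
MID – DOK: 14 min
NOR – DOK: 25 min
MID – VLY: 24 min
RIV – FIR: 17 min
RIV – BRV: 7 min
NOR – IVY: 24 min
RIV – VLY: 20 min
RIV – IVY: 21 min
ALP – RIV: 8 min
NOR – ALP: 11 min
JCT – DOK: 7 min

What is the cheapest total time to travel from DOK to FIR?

18 min

Running Dijkstra from DOK:
DOK: 0
RIV: 4  (via DOK)
JCT: 7  (via DOK)
ALP: 7  (via DOK)
BRV: 11  (via RIV)
IVY: 13  (via DOK)
MID: 14  (via DOK)
VLY: 15  (via IVY)
FIR: 18  (via JCT)
Shortest route: DOK → JCT → FIR = 18 min.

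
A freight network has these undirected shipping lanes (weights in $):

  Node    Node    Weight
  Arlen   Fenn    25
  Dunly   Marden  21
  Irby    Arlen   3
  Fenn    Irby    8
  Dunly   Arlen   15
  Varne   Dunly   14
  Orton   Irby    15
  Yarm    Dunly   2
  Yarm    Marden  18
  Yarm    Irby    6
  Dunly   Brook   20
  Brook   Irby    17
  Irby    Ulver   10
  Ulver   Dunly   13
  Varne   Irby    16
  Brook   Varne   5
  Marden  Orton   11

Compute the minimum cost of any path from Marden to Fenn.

$32

Settle nodes by increasing distance from Marden:
Marden: 0
Orton: 11  (via Marden)
Yarm: 18  (via Marden)
Dunly: 20  (via Yarm)
Irby: 24  (via Yarm)
Arlen: 27  (via Irby)
Fenn: 32  (via Irby)
Shortest route: Marden → Yarm → Irby → Fenn = $32.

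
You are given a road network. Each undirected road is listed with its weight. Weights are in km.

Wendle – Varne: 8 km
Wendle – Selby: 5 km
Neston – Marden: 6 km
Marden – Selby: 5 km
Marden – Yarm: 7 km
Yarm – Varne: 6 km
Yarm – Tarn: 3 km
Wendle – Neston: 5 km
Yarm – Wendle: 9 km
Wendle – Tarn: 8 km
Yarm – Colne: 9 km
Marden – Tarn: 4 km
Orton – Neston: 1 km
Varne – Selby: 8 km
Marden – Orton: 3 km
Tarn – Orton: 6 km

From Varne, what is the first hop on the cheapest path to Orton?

Enumerating some paths:
Varne–Yarm–Tarn–Orton: 6+3+6 = 15
Varne–Selby–Marden–Orton: 8+5+3 = 16
Varne–Wendle–Neston–Orton: 8+5+1 = 14
The minimum is 14 km via Varne–Wendle–Neston–Orton.
So from Varne the first move is to Wendle.

Wendle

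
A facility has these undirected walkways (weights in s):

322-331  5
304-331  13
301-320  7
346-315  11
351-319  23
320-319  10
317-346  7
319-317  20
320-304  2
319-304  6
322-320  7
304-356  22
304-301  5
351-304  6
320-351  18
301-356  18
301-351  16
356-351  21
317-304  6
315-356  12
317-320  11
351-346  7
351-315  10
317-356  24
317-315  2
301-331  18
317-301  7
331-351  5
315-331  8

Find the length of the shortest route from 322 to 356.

25 s

Shortest distances from 322:
322: 0
331: 5  (via 322)
320: 7  (via 322)
304: 9  (via 320)
351: 10  (via 331)
315: 13  (via 331)
301: 14  (via 320)
319: 15  (via 304)
317: 15  (via 304)
346: 17  (via 351)
356: 25  (via 315)
Shortest route: 322 → 331 → 315 → 356 = 25 s.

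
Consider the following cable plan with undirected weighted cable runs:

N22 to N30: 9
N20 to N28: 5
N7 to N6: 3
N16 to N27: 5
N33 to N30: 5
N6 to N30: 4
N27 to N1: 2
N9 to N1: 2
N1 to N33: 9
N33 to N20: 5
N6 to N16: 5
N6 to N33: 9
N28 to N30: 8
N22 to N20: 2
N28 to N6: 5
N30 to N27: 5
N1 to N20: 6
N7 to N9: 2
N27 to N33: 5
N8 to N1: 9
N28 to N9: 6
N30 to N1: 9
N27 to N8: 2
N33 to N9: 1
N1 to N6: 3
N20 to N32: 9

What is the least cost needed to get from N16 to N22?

15

Candidate routes:
N16–N27–N33–N20–N22: 5+5+5+2 = 17
N16–N6–N1–N20–N22: 5+3+6+2 = 16
N16–N6–N28–N20–N22: 5+5+5+2 = 17
N16–N27–N1–N20–N22: 5+2+6+2 = 15
Cheapest is N16–N27–N1–N20–N22 at 15.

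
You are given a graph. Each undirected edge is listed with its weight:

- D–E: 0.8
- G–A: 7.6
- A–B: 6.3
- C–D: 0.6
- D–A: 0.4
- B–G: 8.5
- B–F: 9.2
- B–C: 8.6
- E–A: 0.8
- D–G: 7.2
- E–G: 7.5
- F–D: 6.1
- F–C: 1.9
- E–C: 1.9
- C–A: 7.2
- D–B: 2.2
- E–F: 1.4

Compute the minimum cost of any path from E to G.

7.5

Candidate routes:
E - D - G: 0.8+7.2 = 8
E - G: 7.5 = 7.5
E - A - G: 0.8+7.6 = 8.4
Cheapest is E - G at 7.5.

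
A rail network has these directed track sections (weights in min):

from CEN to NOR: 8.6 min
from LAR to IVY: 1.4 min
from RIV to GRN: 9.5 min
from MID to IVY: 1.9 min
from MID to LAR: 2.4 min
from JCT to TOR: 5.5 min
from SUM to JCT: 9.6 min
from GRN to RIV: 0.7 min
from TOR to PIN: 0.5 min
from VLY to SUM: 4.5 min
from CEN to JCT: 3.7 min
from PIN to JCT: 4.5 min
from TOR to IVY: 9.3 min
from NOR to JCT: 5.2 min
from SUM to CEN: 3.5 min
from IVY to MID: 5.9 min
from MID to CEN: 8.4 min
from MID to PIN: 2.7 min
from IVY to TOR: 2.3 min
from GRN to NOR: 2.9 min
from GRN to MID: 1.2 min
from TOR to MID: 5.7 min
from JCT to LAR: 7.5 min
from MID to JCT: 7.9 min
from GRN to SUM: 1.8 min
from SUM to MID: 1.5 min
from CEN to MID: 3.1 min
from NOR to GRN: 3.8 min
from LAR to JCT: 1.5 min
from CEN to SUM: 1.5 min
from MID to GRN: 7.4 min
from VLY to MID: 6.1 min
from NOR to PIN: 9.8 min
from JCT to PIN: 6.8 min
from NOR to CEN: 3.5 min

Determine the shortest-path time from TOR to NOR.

16 min

Running Dijkstra from TOR:
TOR: 0
PIN: 0.5  (via TOR)
JCT: 5  (via PIN)
MID: 5.7  (via TOR)
IVY: 7.6  (via MID)
LAR: 8.1  (via MID)
GRN: 13.1  (via MID)
RIV: 13.8  (via GRN)
CEN: 14.1  (via MID)
SUM: 14.9  (via GRN)
NOR: 16  (via GRN)
Shortest route: TOR–MID–GRN–NOR = 16 min.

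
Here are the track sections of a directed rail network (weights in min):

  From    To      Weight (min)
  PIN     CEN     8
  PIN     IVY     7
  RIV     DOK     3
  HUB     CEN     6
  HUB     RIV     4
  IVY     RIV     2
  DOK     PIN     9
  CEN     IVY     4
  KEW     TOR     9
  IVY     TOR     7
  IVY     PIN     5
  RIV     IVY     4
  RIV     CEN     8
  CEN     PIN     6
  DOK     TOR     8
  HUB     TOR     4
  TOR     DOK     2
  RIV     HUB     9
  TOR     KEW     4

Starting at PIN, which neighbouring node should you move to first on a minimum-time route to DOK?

IVY

Compare a few routes:
PIN → IVY → RIV → DOK: 7+2+3 = 12
PIN → CEN → IVY → RIV → DOK: 8+4+2+3 = 17
PIN → IVY → TOR → DOK: 7+7+2 = 16
The minimum is 12 min via PIN → IVY → RIV → DOK.
So from PIN the first move is to IVY.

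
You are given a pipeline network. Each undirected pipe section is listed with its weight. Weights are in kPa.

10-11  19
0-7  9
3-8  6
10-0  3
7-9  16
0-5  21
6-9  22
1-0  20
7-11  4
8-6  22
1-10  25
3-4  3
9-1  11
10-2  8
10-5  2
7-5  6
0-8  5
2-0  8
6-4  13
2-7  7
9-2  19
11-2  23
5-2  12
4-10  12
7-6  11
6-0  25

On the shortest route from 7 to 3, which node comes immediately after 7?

0

Compare a few routes:
7 - 0 - 8 - 3: 9+5+6 = 20
7 - 5 - 10 - 0 - 8 - 3: 6+2+3+5+6 = 22
Cheapest is 7 - 0 - 8 - 3 at 20 kPa.
So from 7 the first move is to 0.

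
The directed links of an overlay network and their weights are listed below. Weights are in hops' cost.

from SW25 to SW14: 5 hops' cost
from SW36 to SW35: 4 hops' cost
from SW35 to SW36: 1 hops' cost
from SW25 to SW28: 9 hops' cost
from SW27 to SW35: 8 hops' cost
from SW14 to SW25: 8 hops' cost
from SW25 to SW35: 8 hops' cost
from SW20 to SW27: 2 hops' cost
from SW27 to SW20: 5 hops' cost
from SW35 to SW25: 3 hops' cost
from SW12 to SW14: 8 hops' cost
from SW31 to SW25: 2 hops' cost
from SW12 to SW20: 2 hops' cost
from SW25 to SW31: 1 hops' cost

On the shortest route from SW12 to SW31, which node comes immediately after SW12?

SW20

Enumerating some paths:
SW12–SW14–SW25–SW31: 8+8+1 = 17
SW12–SW20–SW27–SW35–SW25–SW31: 2+2+8+3+1 = 16
The minimum is 16 hops' cost via SW12–SW20–SW27–SW35–SW25–SW31.
So from SW12 the first move is to SW20.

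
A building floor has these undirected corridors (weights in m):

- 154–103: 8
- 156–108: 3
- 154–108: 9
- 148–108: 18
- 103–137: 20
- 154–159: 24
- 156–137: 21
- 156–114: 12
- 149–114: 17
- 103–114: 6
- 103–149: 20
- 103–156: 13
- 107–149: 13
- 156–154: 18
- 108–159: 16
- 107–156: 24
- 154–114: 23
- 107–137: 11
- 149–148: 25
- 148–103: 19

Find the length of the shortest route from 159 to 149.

Shortest distances from 159:
159: 0
108: 16  (via 159)
156: 19  (via 108)
154: 24  (via 159)
114: 31  (via 156)
103: 32  (via 156)
148: 34  (via 108)
137: 40  (via 156)
107: 43  (via 156)
149: 48  (via 114)
Shortest route: 159–108–156–114–149 = 48 m.

48 m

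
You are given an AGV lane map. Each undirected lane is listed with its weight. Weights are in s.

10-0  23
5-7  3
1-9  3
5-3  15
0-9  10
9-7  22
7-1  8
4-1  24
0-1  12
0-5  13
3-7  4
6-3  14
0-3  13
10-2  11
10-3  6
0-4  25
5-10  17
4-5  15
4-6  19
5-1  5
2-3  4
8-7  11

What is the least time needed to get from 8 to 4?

29 s

Enumerating some paths:
8 - 7 - 5 - 4: 11+3+15 = 29
8 - 7 - 1 - 5 - 4: 11+8+5+15 = 39
The minimum is 29 s via 8 - 7 - 5 - 4.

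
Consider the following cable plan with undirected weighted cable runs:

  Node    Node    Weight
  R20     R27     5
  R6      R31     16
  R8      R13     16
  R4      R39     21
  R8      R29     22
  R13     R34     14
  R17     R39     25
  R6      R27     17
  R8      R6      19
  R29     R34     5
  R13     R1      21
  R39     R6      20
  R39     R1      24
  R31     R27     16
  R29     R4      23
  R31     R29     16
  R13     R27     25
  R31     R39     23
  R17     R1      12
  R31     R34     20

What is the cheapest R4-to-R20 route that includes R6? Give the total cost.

Shortest R4→R6: R4–R39–R6 = 41
Best R6 to R20: R6–R27–R20 costing 22
Total via R6: 41 + 22 = 63.

63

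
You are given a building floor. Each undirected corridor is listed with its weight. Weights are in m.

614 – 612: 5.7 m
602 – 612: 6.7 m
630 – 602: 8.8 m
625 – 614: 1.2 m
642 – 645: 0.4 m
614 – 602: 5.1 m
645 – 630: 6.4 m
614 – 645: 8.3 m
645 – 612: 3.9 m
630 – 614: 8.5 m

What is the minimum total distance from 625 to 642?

9.9 m

Settle nodes by increasing distance from 625:
625: 0
614: 1.2  (via 625)
602: 6.3  (via 614)
612: 6.9  (via 614)
645: 9.5  (via 614)
630: 9.7  (via 614)
642: 9.9  (via 645)
Shortest route: 625 → 614 → 645 → 642 = 9.9 m.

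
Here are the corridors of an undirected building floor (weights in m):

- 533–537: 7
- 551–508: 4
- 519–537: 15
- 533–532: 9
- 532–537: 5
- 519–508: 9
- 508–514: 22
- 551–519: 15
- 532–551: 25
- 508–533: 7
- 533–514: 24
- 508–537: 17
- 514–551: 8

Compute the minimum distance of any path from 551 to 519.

Candidate routes:
551 → 519: 15 = 15
551 → 508 → 519: 4+9 = 13
Cheapest is 551 → 508 → 519 at 13 m.

13 m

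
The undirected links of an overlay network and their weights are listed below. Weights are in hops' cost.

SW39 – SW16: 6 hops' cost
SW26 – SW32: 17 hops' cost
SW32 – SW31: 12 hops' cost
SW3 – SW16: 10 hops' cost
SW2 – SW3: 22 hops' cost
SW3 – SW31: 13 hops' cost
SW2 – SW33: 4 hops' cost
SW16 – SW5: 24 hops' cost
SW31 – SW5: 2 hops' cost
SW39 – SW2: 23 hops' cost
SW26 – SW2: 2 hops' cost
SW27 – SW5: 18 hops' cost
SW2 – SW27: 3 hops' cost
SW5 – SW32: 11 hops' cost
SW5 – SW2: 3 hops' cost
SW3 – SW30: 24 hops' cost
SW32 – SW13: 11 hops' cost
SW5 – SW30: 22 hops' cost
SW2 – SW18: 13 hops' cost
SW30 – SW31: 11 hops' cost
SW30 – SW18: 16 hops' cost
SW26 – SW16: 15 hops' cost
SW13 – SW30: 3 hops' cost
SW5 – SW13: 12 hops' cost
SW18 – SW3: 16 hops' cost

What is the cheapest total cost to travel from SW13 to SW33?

19 hops' cost

Settle nodes by increasing distance from SW13:
SW13: 0
SW30: 3  (via SW13)
SW32: 11  (via SW13)
SW5: 12  (via SW13)
SW31: 14  (via SW30)
SW2: 15  (via SW5)
SW26: 17  (via SW2)
SW27: 18  (via SW2)
SW18: 19  (via SW30)
SW33: 19  (via SW2)
Shortest route: SW13–SW5–SW2–SW33 = 19 hops' cost.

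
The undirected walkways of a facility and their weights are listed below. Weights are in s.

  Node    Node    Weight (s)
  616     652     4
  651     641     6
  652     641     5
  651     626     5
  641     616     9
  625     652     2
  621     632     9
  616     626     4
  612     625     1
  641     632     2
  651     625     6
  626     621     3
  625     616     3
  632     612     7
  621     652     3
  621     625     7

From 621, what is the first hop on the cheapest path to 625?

652

Candidate routes:
621 - 625: 7 = 7
621 - 652 - 625: 3+2 = 5
The minimum is 5 s via 621 - 652 - 625.
So from 621 the first move is to 652.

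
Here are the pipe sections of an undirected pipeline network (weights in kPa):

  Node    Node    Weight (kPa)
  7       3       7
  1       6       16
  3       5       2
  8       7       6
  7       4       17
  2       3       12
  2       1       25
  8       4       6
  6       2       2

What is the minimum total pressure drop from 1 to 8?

43 kPa

Compare a few routes:
1–6–2–3–7–8: 16+2+12+7+6 = 43
1–6–2–3–7–4–8: 16+2+12+7+17+6 = 60
1–2–3–7–8: 25+12+7+6 = 50
Cheapest is 1–6–2–3–7–8 at 43 kPa.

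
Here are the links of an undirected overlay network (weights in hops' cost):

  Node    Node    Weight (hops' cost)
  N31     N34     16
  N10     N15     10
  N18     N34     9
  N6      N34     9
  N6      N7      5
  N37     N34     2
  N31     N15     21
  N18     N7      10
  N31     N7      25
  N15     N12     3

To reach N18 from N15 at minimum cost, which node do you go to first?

N31

Enumerating some paths:
N15 → N31 → N34 → N18: 21+16+9 = 46
N15 → N31 → N7 → N18: 21+25+10 = 56
Cheapest is N15 → N31 → N34 → N18 at 46 hops' cost.
So from N15 the first move is to N31.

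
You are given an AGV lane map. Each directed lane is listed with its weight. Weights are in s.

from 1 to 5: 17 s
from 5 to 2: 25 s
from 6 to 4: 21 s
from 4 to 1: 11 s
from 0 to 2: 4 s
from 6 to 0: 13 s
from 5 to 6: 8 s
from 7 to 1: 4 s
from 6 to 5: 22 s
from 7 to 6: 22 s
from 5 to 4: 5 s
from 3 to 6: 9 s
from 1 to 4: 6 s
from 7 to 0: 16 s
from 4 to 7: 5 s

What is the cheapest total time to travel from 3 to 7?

35 s

Compare a few routes:
3 - 6 - 5 - 4 - 7: 9+22+5+5 = 41
3 - 6 - 4 - 7: 9+21+5 = 35
Cheapest is 3 - 6 - 4 - 7 at 35 s.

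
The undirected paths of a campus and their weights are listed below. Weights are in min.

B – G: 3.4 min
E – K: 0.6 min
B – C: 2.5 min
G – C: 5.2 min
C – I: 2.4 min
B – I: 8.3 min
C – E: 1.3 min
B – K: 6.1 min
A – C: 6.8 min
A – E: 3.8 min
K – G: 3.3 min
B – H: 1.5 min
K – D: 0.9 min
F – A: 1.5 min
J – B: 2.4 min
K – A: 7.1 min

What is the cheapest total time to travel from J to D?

Compare a few routes:
J → B → K → D: 2.4+6.1+0.9 = 9.4
J → B → G → C → E → K → D: 2.4+3.4+5.2+1.3+0.6+0.9 = 13.8
J → B → G → K → D: 2.4+3.4+3.3+0.9 = 10
J → B → C → E → K → D: 2.4+2.5+1.3+0.6+0.9 = 7.7
Cheapest is J → B → C → E → K → D at 7.7 min.

7.7 min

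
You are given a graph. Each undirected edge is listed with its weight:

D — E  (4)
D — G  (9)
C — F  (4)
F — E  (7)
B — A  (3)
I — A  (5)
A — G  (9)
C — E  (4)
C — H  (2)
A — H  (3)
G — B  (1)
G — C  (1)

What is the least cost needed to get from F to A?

9

Candidate routes:
F–C–G–B–A: 4+1+1+3 = 9
F–E–C–H–A: 7+4+2+3 = 16
F–E–C–G–B–A: 7+4+1+1+3 = 16
F–C–G–A: 4+1+9 = 14
The minimum is 9 via F–C–G–B–A.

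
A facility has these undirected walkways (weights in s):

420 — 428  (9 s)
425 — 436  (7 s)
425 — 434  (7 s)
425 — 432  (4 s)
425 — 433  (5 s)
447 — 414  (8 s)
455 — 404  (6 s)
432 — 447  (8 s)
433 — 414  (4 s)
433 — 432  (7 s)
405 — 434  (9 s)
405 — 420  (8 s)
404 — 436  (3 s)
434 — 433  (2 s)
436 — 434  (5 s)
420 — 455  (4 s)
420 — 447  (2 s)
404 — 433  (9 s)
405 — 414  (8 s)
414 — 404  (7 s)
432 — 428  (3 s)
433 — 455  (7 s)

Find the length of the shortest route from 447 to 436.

15 s

Settle nodes by increasing distance from 447:
447: 0
420: 2  (via 447)
455: 6  (via 420)
432: 8  (via 447)
414: 8  (via 447)
405: 10  (via 420)
428: 11  (via 420)
433: 12  (via 414)
404: 12  (via 455)
425: 12  (via 432)
434: 14  (via 433)
436: 15  (via 404)
Shortest route: 447 → 420 → 455 → 404 → 436 = 15 s.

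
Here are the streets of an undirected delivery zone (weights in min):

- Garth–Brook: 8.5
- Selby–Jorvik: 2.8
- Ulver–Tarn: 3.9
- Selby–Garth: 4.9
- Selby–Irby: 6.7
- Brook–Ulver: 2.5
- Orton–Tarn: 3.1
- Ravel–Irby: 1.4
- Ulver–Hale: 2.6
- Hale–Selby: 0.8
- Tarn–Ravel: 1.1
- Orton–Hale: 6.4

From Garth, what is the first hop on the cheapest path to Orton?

Compare a few routes:
Garth–Selby–Hale–Ulver–Tarn–Orton: 4.9+0.8+2.6+3.9+3.1 = 15.3
Garth–Selby–Hale–Orton: 4.9+0.8+6.4 = 12.1
Garth–Selby–Irby–Ravel–Tarn–Orton: 4.9+6.7+1.4+1.1+3.1 = 17.2
Cheapest is Garth–Selby–Hale–Orton at 12.1 min.
So from Garth the first move is to Selby.

Selby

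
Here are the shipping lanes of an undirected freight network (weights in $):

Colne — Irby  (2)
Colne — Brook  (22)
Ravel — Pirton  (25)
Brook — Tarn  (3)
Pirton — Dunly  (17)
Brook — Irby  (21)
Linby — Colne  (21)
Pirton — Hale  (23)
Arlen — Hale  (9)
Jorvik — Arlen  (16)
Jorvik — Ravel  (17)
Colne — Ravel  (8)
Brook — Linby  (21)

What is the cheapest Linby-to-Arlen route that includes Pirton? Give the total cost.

Shortest Linby→Pirton: Linby → Colne → Ravel → Pirton = 54
Shortest Pirton→Arlen: Pirton → Hale → Arlen = 32
Total via Pirton: 54 + 32 = $86.

$86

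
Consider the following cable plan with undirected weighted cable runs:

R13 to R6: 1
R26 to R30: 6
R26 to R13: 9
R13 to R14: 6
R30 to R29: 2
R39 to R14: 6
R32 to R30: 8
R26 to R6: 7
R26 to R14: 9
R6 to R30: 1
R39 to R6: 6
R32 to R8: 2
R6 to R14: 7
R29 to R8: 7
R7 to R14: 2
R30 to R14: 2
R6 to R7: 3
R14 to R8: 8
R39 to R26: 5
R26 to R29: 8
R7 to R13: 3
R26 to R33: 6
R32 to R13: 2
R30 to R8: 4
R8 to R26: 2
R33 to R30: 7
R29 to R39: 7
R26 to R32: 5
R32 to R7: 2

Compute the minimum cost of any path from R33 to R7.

Settle nodes by increasing distance from R33:
R33: 0
R26: 6  (via R33)
R30: 7  (via R33)
R6: 8  (via R30)
R8: 8  (via R26)
R29: 9  (via R30)
R14: 9  (via R30)
R13: 9  (via R6)
R32: 10  (via R8)
R7: 11  (via R6)
Shortest route: R33–R30–R6–R7 = 11.

11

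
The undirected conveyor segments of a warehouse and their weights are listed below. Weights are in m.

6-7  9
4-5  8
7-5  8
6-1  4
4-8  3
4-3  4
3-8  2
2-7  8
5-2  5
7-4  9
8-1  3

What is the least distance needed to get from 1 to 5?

Candidate routes:
1–8–3–4–5: 3+2+4+8 = 17
1–8–4–5: 3+3+8 = 14
The minimum is 14 m via 1–8–4–5.

14 m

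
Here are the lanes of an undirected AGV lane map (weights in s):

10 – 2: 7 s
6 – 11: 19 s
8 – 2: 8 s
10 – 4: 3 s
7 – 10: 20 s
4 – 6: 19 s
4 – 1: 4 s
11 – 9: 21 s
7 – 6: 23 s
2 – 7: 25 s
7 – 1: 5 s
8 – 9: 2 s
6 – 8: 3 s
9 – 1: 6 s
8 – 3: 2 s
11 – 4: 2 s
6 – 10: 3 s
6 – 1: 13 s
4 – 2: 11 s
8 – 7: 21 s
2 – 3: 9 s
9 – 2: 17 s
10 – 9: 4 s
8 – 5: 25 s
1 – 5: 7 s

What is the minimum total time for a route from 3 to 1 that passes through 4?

Shortest 3→4: 3–8–9–10–4 = 11
Shortest 4→1: 4–1 = 4
Total via 4: 11 + 4 = 15 s.

15 s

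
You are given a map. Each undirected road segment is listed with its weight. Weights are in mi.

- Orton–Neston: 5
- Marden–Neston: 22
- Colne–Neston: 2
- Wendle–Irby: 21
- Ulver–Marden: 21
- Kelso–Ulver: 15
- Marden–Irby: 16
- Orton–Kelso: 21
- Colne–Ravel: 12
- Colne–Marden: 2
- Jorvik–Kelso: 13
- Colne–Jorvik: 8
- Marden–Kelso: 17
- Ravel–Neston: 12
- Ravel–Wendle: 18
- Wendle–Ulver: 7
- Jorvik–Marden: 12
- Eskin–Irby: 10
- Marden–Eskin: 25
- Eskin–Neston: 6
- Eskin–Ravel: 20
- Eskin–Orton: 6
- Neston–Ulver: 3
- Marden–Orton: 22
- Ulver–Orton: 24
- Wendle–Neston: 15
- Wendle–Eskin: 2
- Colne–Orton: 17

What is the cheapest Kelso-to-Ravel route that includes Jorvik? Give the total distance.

Shortest Kelso→Jorvik: Kelso → Jorvik = 13
Shortest Jorvik→Ravel: Jorvik → Colne → Ravel = 20
Total via Jorvik: 13 + 20 = 33 mi.

33 mi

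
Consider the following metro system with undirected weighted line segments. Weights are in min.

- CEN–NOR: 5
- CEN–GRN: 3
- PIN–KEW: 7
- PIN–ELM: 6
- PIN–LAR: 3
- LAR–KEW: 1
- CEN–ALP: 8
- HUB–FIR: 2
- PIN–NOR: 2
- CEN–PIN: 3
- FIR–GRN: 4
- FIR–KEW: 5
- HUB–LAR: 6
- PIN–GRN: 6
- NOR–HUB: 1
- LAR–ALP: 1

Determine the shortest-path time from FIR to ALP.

7 min

Settle nodes by increasing distance from FIR:
FIR: 0
HUB: 2  (via FIR)
NOR: 3  (via HUB)
GRN: 4  (via FIR)
PIN: 5  (via NOR)
KEW: 5  (via FIR)
LAR: 6  (via KEW)
CEN: 7  (via GRN)
ALP: 7  (via LAR)
Shortest route: FIR–KEW–LAR–ALP = 7 min.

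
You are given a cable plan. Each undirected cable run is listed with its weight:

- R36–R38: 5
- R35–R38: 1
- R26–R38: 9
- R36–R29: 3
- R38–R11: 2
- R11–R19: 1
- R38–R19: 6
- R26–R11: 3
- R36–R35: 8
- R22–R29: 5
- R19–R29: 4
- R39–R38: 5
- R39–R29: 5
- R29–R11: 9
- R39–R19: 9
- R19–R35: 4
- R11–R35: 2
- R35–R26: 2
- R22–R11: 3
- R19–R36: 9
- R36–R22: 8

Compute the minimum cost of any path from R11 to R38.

2

Shortest distances from R11:
R11: 0
R19: 1  (via R11)
R38: 2  (via R11)
Shortest route: R11 → R38 = 2.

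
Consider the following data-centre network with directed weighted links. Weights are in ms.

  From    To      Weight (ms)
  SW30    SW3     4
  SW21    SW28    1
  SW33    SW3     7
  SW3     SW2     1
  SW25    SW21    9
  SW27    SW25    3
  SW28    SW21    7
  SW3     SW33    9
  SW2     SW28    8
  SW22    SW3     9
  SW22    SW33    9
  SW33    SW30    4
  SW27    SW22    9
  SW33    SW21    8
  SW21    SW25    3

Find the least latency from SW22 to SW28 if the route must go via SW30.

Best SW22 to SW30: SW22–SW33–SW30 costing 13
Shortest SW30→SW28: SW30–SW3–SW2–SW28 = 13
Total via SW30: 13 + 13 = 26 ms.

26 ms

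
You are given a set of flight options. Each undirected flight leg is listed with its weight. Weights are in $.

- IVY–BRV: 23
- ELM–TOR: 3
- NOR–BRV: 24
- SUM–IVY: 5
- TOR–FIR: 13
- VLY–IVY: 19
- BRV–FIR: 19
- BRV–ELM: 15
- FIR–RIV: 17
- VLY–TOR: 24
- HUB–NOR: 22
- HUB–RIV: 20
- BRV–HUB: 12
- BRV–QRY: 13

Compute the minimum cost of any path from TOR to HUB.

Compare a few routes:
TOR - FIR - BRV - HUB: 13+19+12 = 44
TOR - ELM - BRV - NOR - HUB: 3+15+24+22 = 64
TOR - FIR - RIV - HUB: 13+17+20 = 50
TOR - ELM - BRV - HUB: 3+15+12 = 30
The minimum is $30 via TOR - ELM - BRV - HUB.

$30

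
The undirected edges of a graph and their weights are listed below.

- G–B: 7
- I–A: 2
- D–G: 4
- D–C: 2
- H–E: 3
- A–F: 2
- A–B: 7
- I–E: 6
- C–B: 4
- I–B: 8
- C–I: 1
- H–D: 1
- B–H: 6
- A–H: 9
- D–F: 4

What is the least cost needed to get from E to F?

8

Shortest distances from E:
E: 0
H: 3  (via E)
D: 4  (via H)
C: 6  (via D)
I: 6  (via E)
A: 8  (via I)
F: 8  (via D)
Shortest route: E → H → D → F = 8.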